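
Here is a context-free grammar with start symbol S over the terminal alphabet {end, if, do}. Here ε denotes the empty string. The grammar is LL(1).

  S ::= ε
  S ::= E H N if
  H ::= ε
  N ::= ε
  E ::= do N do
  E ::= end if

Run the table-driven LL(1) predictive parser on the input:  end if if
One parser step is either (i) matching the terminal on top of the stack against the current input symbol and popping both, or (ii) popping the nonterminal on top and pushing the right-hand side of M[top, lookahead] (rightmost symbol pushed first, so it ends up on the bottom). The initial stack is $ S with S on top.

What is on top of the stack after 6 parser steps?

if

step 1: stack=$ S  input=end if if $  — expand S ::= E H N if
step 2: stack=$ if N H E  input=end if if $  — expand E ::= end if
step 3: stack=$ if N H if end  input=end if if $  — match end
step 4: stack=$ if N H if  input=if if $  — match if
step 5: stack=$ if N H  input=if $  — expand H ::= ε
step 6: stack=$ if N  input=if $  — expand N ::= ε
Stack after step 6: $ if (top = if).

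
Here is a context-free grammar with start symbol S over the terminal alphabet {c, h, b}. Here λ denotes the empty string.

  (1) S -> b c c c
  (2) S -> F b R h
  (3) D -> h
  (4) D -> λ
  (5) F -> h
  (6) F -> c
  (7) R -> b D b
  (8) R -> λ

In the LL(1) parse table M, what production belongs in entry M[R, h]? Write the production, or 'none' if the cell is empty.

FIRST(D) = {λ, h}
FIRST(F) = {c, h}
FIRST(R) = {λ, b}
FIRST(S) = {b, c, h}  (via F b R h)
FOLLOW(S) includes $ since S is the start symbol.
FOLLOW(R): in S->F b R h, R is followed by h with FIRST {h}. Thus FOLLOW(R) = {h}.
For R -> b D b: FIRST(b D b) = {b}, so it goes in M[R, t] for t ∈ {b}.
For R -> λ: FIRST(λ) = {λ}, so it goes in M[R, t] for t ∈ {}; since λ ∈ FIRST, also for every t ∈ FOLLOW(R) = {h}.

R -> λ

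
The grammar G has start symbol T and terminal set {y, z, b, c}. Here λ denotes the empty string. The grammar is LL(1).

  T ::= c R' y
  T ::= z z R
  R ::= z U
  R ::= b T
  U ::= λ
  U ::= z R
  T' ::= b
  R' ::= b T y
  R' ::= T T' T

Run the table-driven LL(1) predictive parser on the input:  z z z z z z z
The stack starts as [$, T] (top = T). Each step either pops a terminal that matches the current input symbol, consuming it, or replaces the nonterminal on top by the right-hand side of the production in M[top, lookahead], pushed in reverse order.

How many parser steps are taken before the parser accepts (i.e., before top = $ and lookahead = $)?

14

      Stack    Input            Action
   1  $ T      z z z z z z z $  expand T ::= z z R
   2  $ R z z  z z z z z z z $  match z
   3  $ R z    z z z z z z $    match z
   4  $ R      z z z z z $      expand R ::= z U
   5  $ U z    z z z z z $      match z
   6  $ U      z z z z $        expand U ::= z R
   7  $ R z    z z z z $        match z
   8  $ R      z z z $          expand R ::= z U
   9  $ U z    z z z $          match z
  10  $ U      z z $            expand U ::= z R
  11  $ R z    z z $            match z
  12  $ R      z $              expand R ::= z U
  13  $ U z    z $              match z
  14  $ U      $                expand U ::= λ
Accept reached after 14 steps.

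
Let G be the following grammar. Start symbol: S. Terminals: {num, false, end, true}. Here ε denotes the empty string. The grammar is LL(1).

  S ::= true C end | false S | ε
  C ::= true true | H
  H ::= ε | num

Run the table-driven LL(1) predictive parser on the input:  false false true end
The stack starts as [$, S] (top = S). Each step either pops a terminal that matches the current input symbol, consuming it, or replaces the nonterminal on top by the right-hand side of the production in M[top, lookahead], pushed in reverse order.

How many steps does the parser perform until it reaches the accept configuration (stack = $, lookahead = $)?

9

     Stack         Input                   Action
  1  $ S           false false true end $  expand S ::= false S
  2  $ S false     false false true end $  match false
  3  $ S           false true end $        expand S ::= false S
  4  $ S false     false true end $        match false
  5  $ S           true end $              expand S ::= true C end
  6  $ end C true  true end $              match true
  7  $ end C       end $                   expand C ::= H
  8  $ end H       end $                   expand H ::= ε
  9  $ end         end $                   match end
Accept reached after 9 steps.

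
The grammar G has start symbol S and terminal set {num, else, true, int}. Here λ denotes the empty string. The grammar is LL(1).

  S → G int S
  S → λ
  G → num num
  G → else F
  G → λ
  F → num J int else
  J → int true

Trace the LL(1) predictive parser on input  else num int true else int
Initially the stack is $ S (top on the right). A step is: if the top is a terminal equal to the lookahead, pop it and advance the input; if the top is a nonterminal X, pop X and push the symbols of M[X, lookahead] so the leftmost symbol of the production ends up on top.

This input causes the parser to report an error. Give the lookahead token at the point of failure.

else

step 1: stack=$ S  input=else num int true else int $  — expand S → G int S
step 2: stack=$ S int G  input=else num int true else int $  — expand G → else F
step 3: stack=$ S int F else  input=else num int true else int $  — match else
step 4: stack=$ S int F  input=num int true else int $  — expand F → num J int else
step 5: stack=$ S int else int J num  input=num int true else int $  — match num
step 6: stack=$ S int else int J  input=int true else int $  — expand J → int true
step 7: stack=$ S int else int true int  input=int true else int $  — match int
step 8: stack=$ S int else int true  input=true else int $  — match true
step 9: stack=$ S int else int  input=else int $  — error: top is terminal int but lookahead is else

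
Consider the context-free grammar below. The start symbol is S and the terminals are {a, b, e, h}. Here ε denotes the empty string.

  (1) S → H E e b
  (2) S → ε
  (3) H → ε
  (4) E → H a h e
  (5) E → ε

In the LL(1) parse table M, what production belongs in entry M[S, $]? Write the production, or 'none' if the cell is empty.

FIRST(H) = {ε}
FIRST(E) = {ε, a}  (via H a h e)
FIRST(S) = {ε, a, e}  (via H E e b)
FOLLOW(S) includes $ since S is the start symbol.
FOLLOW(S): S appears on no right-hand side. Thus FOLLOW(S) = {$}.
For S → H E e b: FIRST(H E e b) = {a, e}, so it goes in M[S, t] for t ∈ {a, e}.
For S → ε: FIRST(ε) = {ε}, so it goes in M[S, t] for t ∈ {}; since ε ∈ FIRST, also for every t ∈ FOLLOW(S) = {$}.

S → ε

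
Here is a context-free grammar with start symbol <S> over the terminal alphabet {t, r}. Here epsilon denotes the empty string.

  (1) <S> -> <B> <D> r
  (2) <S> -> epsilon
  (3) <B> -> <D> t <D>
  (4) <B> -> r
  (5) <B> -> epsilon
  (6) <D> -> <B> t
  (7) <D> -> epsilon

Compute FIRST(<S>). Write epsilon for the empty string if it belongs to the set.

{epsilon, r, t}

FIRST(<S>): from <S>-><B> <D> r we get {r, t}; from <S>->epsilon we get {epsilon}. So FIRST(<S>) = {epsilon, r, t}.
FIRST(<B>): from <B>-><D> t <D> we get {r, t}; from <B>->r we get {r}; from <B>->epsilon we get {epsilon}. So FIRST(<B>) = {epsilon, r, t}.
FIRST(<D>): from <D>-><B> t we get {r, t}; from <D>->epsilon we get {epsilon}. So FIRST(<D>) = {epsilon, r, t}.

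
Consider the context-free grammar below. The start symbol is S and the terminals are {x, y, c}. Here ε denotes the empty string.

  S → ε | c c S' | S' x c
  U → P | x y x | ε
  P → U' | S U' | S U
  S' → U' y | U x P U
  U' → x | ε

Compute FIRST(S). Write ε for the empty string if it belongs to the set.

{ε, c, x, y}

FIRST(U'): from U'→x we get {x}; from U'→ε we get {ε}. So FIRST(U') = {ε, x}.
FIRST(S): from S→ε we get {ε}; from S→c c S' we get {c}; from S→S' x c we get {c, x, y}. So FIRST(S) = {ε, c, x, y}.
FIRST(U): from U→P we get {ε, c, x, y}; from U→x y x we get {x}; from U→ε we get {ε}. So FIRST(U) = {ε, c, x, y}.
FIRST(P): from P→U' we get {ε, x}; from P→S U' we get {ε, c, x, y}; from P→S U we get {ε, c, x, y}. So FIRST(P) = {ε, c, x, y}.
FIRST(S'): from S'→U' y we get {x, y}; from S'→U x P U we get {c, x, y}. So FIRST(S') = {c, x, y}.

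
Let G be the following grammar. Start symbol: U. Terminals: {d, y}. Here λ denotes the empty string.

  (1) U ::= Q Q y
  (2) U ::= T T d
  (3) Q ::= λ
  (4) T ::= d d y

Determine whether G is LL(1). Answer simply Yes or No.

FIRST(U) = {d, y}
FIRST(Q) = {λ}
FIRST(T) = {d}
FOLLOW(U) = {$}
FOLLOW(Q) = {y}
FOLLOW(T) = {d}
Each cell of M receives at most one production.

Yes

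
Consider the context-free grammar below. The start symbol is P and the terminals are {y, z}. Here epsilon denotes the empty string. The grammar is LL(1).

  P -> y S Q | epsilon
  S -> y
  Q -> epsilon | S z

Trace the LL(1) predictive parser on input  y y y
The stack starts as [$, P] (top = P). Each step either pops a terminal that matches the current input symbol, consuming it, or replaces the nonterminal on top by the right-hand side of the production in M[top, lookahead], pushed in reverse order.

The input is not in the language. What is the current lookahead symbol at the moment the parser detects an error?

     Stack    Input    Action
  1  $ P      y y y $  expand P -> y S Q
  2  $ Q S y  y y y $  match y
  3  $ Q S    y y $    expand S -> y
  4  $ Q y    y y $    match y
  5  $ Q      y $      expand Q -> S z
  6  $ z S    y $      expand S -> y
  7  $ z y    y $      match y
  8  $ z      $        error: top is terminal z but lookahead is $

$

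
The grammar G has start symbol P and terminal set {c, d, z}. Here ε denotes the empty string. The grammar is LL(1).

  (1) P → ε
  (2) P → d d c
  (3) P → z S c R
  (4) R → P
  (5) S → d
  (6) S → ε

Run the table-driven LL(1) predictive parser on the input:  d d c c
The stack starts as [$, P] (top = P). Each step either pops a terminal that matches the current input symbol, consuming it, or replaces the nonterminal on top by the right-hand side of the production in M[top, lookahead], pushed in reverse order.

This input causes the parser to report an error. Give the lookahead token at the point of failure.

c

step 1: stack=$ P  input=d d c c $  — expand P → d d c
step 2: stack=$ c d d  input=d d c c $  — match d
step 3: stack=$ c d  input=d c c $  — match d
step 4: stack=$ c  input=c c $  — match c
step 5: stack=$  input=c $  — error: stack empty but input remains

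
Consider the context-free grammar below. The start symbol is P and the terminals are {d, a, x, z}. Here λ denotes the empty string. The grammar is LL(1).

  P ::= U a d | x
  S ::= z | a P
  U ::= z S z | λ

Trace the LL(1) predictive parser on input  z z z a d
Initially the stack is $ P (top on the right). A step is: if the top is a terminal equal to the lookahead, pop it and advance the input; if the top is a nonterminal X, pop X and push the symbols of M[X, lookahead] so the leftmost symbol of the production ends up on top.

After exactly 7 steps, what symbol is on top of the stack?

step 1: stack=$ P  input=z z z a d $  — expand P ::= U a d
step 2: stack=$ d a U  input=z z z a d $  — expand U ::= z S z
step 3: stack=$ d a z S z  input=z z z a d $  — match z
step 4: stack=$ d a z S  input=z z a d $  — expand S ::= z
step 5: stack=$ d a z z  input=z z a d $  — match z
step 6: stack=$ d a z  input=z a d $  — match z
step 7: stack=$ d a  input=a d $  — match a
Stack after step 7: $ d (top = d).

d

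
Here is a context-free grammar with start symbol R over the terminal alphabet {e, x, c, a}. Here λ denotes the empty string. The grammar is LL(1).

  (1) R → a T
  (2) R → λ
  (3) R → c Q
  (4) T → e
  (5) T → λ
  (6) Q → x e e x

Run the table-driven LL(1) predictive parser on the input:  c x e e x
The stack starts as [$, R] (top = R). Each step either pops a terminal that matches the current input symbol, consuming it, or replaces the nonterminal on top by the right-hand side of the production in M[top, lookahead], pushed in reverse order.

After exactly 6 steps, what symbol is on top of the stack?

step 1: stack=$ R  input=c x e e x $  — expand R → c Q
step 2: stack=$ Q c  input=c x e e x $  — match c
step 3: stack=$ Q  input=x e e x $  — expand Q → x e e x
step 4: stack=$ x e e x  input=x e e x $  — match x
step 5: stack=$ x e e  input=e e x $  — match e
step 6: stack=$ x e  input=e x $  — match e
Stack after step 6: $ x (top = x).

x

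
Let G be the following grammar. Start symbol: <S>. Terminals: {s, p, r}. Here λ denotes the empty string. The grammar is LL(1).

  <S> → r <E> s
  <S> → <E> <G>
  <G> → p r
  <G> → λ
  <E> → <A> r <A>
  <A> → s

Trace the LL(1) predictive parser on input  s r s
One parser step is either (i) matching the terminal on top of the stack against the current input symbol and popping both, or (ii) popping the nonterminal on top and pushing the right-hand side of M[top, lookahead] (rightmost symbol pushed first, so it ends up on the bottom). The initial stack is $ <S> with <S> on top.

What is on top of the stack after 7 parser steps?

step 1: stack=$ <S>  input=s r s $  — expand <S> → <E> <G>
step 2: stack=$ <G> <E>  input=s r s $  — expand <E> → <A> r <A>
step 3: stack=$ <G> <A> r <A>  input=s r s $  — expand <A> → s
step 4: stack=$ <G> <A> r s  input=s r s $  — match s
step 5: stack=$ <G> <A> r  input=r s $  — match r
step 6: stack=$ <G> <A>  input=s $  — expand <A> → s
step 7: stack=$ <G> s  input=s $  — match s
Stack after step 7: $ <G> (top = <G>).

<G>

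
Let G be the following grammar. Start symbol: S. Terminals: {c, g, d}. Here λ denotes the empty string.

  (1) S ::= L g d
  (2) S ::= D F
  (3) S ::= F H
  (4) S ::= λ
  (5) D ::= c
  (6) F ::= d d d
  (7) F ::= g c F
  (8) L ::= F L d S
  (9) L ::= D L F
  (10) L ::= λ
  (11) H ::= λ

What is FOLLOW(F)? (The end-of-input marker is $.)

FIRST(D) = {c}
FIRST(F) = {d, g}
FIRST(H) = {λ}
FIRST(L) = {λ, c, d, g}  (via F L d S, D L F)
FIRST(S) = {λ, c, d, g}  (via L g d, D F, F H)
FOLLOW(S) includes $ since S is the start symbol.
FOLLOW(D): in S::=D F, D is followed by F with FIRST {d, g}; in L::=D L F, D is followed by L F with FIRST {c, d, g}. Thus FOLLOW(D) = {c, d, g}.
FOLLOW(L): in S::=L g d, L is followed by g d with FIRST {g}; in L::=F L d S, L is followed by d S with FIRST {d}; in L::=D L F, L is followed by F with FIRST {d, g}. Thus FOLLOW(L) = {d, g}.
FOLLOW(S): in L::=F L d S, the suffix after S is empty, so FOLLOW(S) ⊇ FOLLOW(L) = {d, g}. Thus FOLLOW(S) = {$, d, g}.
FOLLOW(F): in S::=D F, the suffix after F is empty, so FOLLOW(F) ⊇ FOLLOW(S) = {$, d, g}; in S::=F H, F is followed by H with FIRST {λ}; in S::=F H, the suffix after F is nullable, so FOLLOW(F) ⊇ FOLLOW(S) = {$, d, g}; in F::=g c F, the suffix after F is empty (adds nothing new); in L::=F L d S, F is followed by L d S with FIRST {c, d, g}; in L::=D L F, the suffix after F is empty, so FOLLOW(F) ⊇ FOLLOW(L) = {d, g}. Thus FOLLOW(F) = {$, c, d, g}.
FOLLOW(H): in S::=F H, the suffix after H is empty, so FOLLOW(H) ⊇ FOLLOW(S) = {$, d, g}. Thus FOLLOW(H) = {$, d, g}.

{$, c, d, g}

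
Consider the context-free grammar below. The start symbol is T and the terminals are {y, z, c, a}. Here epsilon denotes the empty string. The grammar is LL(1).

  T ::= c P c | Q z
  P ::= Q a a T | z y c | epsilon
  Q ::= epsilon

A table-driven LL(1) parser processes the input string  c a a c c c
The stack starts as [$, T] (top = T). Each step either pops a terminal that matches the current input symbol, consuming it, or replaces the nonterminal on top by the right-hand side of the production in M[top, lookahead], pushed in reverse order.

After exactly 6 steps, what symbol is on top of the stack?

T

     Stack        Input          Action
  1  $ T          c a a c c c $  expand T ::= c P c
  2  $ c P c      c a a c c c $  match c
  3  $ c P        a a c c c $    expand P ::= Q a a T
  4  $ c T a a Q  a a c c c $    expand Q ::= epsilon
  5  $ c T a a    a a c c c $    match a
  6  $ c T a      a c c c $      match a
Stack after step 6: $ c T (top = T).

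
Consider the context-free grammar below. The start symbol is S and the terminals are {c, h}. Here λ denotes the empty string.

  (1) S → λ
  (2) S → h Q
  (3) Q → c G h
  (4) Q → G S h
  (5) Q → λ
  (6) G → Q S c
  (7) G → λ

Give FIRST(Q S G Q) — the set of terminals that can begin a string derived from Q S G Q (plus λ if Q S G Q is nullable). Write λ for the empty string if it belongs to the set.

{λ, c, h}

FIRST(S) = {λ, h}
FIRST(Q) = {λ, c, h}  (via G S h)
FIRST(G) = {λ, c, h}  (via Q S c)
FIRST(Q S G Q): take FIRST of each symbol in turn, carrying on past any symbol whose FIRST contains λ; result {λ, c, h}.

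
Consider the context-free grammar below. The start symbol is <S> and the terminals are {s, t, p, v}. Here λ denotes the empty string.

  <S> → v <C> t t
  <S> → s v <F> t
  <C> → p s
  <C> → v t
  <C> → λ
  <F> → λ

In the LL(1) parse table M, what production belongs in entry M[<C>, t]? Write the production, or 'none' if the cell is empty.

<C> → λ

FIRST(<S>) = {s, v}
FIRST(<C>) = {λ, p, v}
FIRST(<F>) = {λ}
FOLLOW(<S>) includes $ since <S> is the start symbol.
FOLLOW(<C>): in <S>→v <C> t t, <C> is followed by t t with FIRST {t}. Thus FOLLOW(<C>) = {t}.
For <C> → p s: FIRST(p s) = {p}, so it goes in M[<C>, t] for t ∈ {p}.
For <C> → v t: FIRST(v t) = {v}, so it goes in M[<C>, t] for t ∈ {v}.
For <C> → λ: FIRST(λ) = {λ}, so it goes in M[<C>, t] for t ∈ {}; since λ ∈ FIRST, also for every t ∈ FOLLOW(<C>) = {t}.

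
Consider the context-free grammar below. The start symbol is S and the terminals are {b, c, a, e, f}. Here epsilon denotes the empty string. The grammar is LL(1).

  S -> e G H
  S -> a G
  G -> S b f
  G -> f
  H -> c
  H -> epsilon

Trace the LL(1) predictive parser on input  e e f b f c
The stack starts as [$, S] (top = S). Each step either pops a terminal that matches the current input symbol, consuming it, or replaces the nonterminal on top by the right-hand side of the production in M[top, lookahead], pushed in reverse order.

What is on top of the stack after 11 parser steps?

c

step 1: stack=$ S  input=e e f b f c $  — expand S -> e G H
step 2: stack=$ H G e  input=e e f b f c $  — match e
step 3: stack=$ H G  input=e f b f c $  — expand G -> S b f
step 4: stack=$ H f b S  input=e f b f c $  — expand S -> e G H
step 5: stack=$ H f b H G e  input=e f b f c $  — match e
step 6: stack=$ H f b H G  input=f b f c $  — expand G -> f
step 7: stack=$ H f b H f  input=f b f c $  — match f
step 8: stack=$ H f b H  input=b f c $  — expand H -> epsilon
step 9: stack=$ H f b  input=b f c $  — match b
step 10: stack=$ H f  input=f c $  — match f
step 11: stack=$ H  input=c $  — expand H -> c
Stack after step 11: $ c (top = c).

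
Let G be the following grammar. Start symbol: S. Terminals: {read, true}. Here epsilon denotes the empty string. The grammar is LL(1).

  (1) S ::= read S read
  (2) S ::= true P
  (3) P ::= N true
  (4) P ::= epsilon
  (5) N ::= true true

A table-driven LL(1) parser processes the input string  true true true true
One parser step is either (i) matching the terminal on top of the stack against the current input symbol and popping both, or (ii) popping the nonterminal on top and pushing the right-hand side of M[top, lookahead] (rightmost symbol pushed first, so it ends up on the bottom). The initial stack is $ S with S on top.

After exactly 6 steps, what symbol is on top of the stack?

true

     Stack             Input                  Action
  1  $ S               true true true true $  expand S ::= true P
  2  $ P true          true true true true $  match true
  3  $ P               true true true $       expand P ::= N true
  4  $ true N          true true true $       expand N ::= true true
  5  $ true true true  true true true $       match true
  6  $ true true       true true $            match true
Stack after step 6: $ true (top = true).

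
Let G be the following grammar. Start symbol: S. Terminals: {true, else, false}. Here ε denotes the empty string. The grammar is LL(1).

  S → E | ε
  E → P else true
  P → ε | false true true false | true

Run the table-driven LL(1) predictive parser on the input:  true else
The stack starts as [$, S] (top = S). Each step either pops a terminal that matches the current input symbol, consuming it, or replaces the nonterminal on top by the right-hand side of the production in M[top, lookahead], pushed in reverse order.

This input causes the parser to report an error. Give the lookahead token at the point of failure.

     Stack             Input        Action
  1  $ S               true else $  expand S → E
  2  $ E               true else $  expand E → P else true
  3  $ true else P     true else $  expand P → true
  4  $ true else true  true else $  match true
  5  $ true else       else $       match else
  6  $ true            $            error: top is terminal true but lookahead is $

$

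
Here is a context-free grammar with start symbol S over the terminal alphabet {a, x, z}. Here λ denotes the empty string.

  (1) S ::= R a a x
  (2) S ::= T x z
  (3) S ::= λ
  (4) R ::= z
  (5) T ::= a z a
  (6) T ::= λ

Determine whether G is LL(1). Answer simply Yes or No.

Yes

FIRST(S) = {λ, a, x, z}
FIRST(R) = {z}
FIRST(T) = {λ, a}
FOLLOW(S) = {$}
FOLLOW(R) = {a}
FOLLOW(T) = {x}
Each cell of M receives at most one production.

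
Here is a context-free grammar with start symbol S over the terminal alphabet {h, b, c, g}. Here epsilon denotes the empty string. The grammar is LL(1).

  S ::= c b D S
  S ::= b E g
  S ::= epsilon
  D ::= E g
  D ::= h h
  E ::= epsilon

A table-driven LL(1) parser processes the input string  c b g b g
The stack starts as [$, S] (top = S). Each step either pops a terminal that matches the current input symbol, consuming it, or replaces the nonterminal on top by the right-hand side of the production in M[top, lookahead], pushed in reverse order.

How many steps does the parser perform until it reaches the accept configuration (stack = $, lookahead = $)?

10

      Stack      Input        Action
   1  $ S        c b g b g $  expand S ::= c b D S
   2  $ S D b c  c b g b g $  match c
   3  $ S D b    b g b g $    match b
   4  $ S D      g b g $      expand D ::= E g
   5  $ S g E    g b g $      expand E ::= epsilon
   6  $ S g      g b g $      match g
   7  $ S        b g $        expand S ::= b E g
   8  $ g E b    b g $        match b
   9  $ g E      g $          expand E ::= epsilon
  10  $ g        g $          match g
Accept reached after 10 steps.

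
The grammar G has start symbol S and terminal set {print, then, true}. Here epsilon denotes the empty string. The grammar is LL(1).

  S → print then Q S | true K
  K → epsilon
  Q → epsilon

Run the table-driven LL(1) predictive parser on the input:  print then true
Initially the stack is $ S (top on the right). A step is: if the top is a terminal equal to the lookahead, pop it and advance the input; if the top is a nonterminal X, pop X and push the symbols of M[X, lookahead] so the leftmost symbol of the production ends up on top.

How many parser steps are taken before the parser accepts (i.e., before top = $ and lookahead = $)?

7

step 1: stack=$ S  input=print then true $  — expand S → print then Q S
step 2: stack=$ S Q then print  input=print then true $  — match print
step 3: stack=$ S Q then  input=then true $  — match then
step 4: stack=$ S Q  input=true $  — expand Q → epsilon
step 5: stack=$ S  input=true $  — expand S → true K
step 6: stack=$ K true  input=true $  — match true
step 7: stack=$ K  input=$  — expand K → epsilon
Accept reached after 7 steps.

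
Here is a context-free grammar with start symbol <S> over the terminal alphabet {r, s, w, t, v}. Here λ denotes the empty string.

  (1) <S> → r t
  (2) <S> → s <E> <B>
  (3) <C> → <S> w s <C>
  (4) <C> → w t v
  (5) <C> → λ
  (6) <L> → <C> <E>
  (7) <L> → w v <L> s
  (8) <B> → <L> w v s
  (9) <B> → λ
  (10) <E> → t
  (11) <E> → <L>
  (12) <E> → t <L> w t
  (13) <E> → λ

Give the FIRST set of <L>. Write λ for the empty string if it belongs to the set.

{λ, r, s, t, w}

FIRST(<S>): from <S>→r t we get {r}; from <S>→s <E> <B> we get {s}. So FIRST(<S>) = {r, s}.
FIRST(<C>): from <C>→<S> w s <C> we get {r, s}; from <C>→w t v we get {w}; from <C>→λ we get {λ}. So FIRST(<C>) = {λ, r, s, w}.
FIRST(<L>): from <L>→<C> <E> we get {λ, r, s, t, w}; from <L>→w v <L> s we get {w}. So FIRST(<L>) = {λ, r, s, t, w}.
FIRST(<B>): from <B>→<L> w v s we get {r, s, t, w}; from <B>→λ we get {λ}. So FIRST(<B>) = {λ, r, s, t, w}.
FIRST(<E>): from <E>→t we get {t}; from <E>→<L> we get {λ, r, s, t, w}; from <E>→t <L> w t we get {t}; from <E>→λ we get {λ}. So FIRST(<E>) = {λ, r, s, t, w}.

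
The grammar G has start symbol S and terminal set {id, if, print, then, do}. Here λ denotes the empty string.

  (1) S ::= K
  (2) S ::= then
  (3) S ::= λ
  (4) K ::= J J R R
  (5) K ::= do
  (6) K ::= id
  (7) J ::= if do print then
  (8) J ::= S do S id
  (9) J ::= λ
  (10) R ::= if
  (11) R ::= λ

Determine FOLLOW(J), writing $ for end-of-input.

FIRST(R) = {λ, if}
FIRST(S) = {λ, do, id, if, then}  (via K)
FIRST(J) = {λ, do, id, if, then}  (via S do S id)
FIRST(K) = {λ, do, id, if, then}  (via J J R R)
FOLLOW(S) includes $ since S is the start symbol.
FOLLOW(S): in J::=S do S id (occurrence 1), S is followed by do S id with FIRST {do}; in J::=S do S id (occurrence 2), S is followed by id with FIRST {id}. Thus FOLLOW(S) = {$, do, id}.
FOLLOW(K): in S::=K, the suffix after K is empty, so FOLLOW(K) ⊇ FOLLOW(S) = {$, do, id}. Thus FOLLOW(K) = {$, do, id}.
FOLLOW(J): in K::=J J R R (occurrence 1), J is followed by J R R with FIRST {λ, do, id, if, then}; in K::=J J R R (occurrence 1), the suffix after J is nullable, so FOLLOW(J) ⊇ FOLLOW(K) = {$, do, id}; in K::=J J R R (occurrence 2), J is followed by R R with FIRST {λ, if}; in K::=J J R R (occurrence 2), the suffix after J is nullable, so FOLLOW(J) ⊇ FOLLOW(K) = {$, do, id}. Thus FOLLOW(J) = {$, do, id, if, then}.
FOLLOW(R): in K::=J J R R (occurrence 1), R is followed by R with FIRST {λ, if}; in K::=J J R R (occurrence 1), the suffix after R is nullable, so FOLLOW(R) ⊇ FOLLOW(K) = {$, do, id}; in K::=J J R R (occurrence 2), the suffix after R is empty, so FOLLOW(R) ⊇ FOLLOW(K) = {$, do, id}. Thus FOLLOW(R) = {$, do, id, if}.

{$, do, id, if, then}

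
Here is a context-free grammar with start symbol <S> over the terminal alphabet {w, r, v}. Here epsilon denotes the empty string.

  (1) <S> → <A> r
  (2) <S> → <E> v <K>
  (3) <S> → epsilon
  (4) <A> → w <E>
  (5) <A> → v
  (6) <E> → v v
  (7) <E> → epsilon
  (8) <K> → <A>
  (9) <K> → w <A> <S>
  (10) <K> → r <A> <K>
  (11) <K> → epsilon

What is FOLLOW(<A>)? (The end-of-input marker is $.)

{$, r, v, w}

FIRST(<A>) = {v, w}
FIRST(<E>) = {epsilon, v}
FIRST(<S>) = {epsilon, v, w}  (via <A> r, <E> v <K>)
FIRST(<K>) = {epsilon, r, v, w}  (via <A>)
FOLLOW(<S>) includes $ since <S> is the start symbol.
FOLLOW(<S>): in <K>→w <A> <S>, the suffix after <S> is empty, so FOLLOW(<S>) ⊇ FOLLOW(<K>) = {$}. Thus FOLLOW(<S>) = {$}.
FOLLOW(<K>): in <S>→<E> v <K>, the suffix after <K> is empty, so FOLLOW(<K>) ⊇ FOLLOW(<S>) = {$}; in <K>→r <A> <K>, the suffix after <K> is empty (adds nothing new). Thus FOLLOW(<K>) = {$}.
FOLLOW(<A>): in <S>→<A> r, <A> is followed by r with FIRST {r}; in <K>→<A>, the suffix after <A> is empty, so FOLLOW(<A>) ⊇ FOLLOW(<K>) = {$}; in <K>→w <A> <S>, <A> is followed by <S> with FIRST {epsilon, v, w}; in <K>→w <A> <S>, the suffix after <A> is nullable, so FOLLOW(<A>) ⊇ FOLLOW(<K>) = {$}; in <K>→r <A> <K>, <A> is followed by <K> with FIRST {epsilon, r, v, w}; in <K>→r <A> <K>, the suffix after <A> is nullable, so FOLLOW(<A>) ⊇ FOLLOW(<K>) = {$}. Thus FOLLOW(<A>) = {$, r, v, w}.
FOLLOW(<E>): in <S>→<E> v <K>, <E> is followed by v <K> with FIRST {v}; in <A>→w <E>, the suffix after <E> is empty, so FOLLOW(<E>) ⊇ FOLLOW(<A>) = {$, r, v, w}. Thus FOLLOW(<E>) = {$, r, v, w}.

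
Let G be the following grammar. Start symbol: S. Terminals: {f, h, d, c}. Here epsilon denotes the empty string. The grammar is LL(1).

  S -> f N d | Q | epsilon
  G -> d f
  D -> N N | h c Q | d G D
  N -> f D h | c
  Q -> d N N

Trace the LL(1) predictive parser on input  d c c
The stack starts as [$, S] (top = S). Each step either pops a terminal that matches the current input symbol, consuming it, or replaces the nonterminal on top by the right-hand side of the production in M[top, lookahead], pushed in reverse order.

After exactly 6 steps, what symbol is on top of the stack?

     Stack    Input    Action
  1  $ S      d c c $  expand S -> Q
  2  $ Q      d c c $  expand Q -> d N N
  3  $ N N d  d c c $  match d
  4  $ N N    c c $    expand N -> c
  5  $ N c    c c $    match c
  6  $ N      c $      expand N -> c
Stack after step 6: $ c (top = c).

c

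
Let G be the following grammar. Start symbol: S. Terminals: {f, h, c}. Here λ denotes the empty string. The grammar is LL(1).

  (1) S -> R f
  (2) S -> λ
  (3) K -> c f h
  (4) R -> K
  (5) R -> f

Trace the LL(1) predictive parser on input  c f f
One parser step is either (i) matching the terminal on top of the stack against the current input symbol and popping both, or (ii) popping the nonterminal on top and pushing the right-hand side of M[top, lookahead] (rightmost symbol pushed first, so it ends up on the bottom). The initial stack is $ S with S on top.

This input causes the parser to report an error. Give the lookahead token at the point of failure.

f

     Stack      Input    Action
  1  $ S        c f f $  expand S -> R f
  2  $ f R      c f f $  expand R -> K
  3  $ f K      c f f $  expand K -> c f h
  4  $ f h f c  c f f $  match c
  5  $ f h f    f f $    match f
  6  $ f h      f $      error: top is terminal h but lookahead is f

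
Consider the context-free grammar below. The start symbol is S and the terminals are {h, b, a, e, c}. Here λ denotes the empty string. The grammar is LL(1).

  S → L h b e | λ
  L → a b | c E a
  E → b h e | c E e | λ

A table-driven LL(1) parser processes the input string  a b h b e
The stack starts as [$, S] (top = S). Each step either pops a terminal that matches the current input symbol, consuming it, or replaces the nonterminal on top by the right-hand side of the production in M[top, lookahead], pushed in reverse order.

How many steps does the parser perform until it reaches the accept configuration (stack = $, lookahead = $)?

7

step 1: stack=$ S  input=a b h b e $  — expand S → L h b e
step 2: stack=$ e b h L  input=a b h b e $  — expand L → a b
step 3: stack=$ e b h b a  input=a b h b e $  — match a
step 4: stack=$ e b h b  input=b h b e $  — match b
step 5: stack=$ e b h  input=h b e $  — match h
step 6: stack=$ e b  input=b e $  — match b
step 7: stack=$ e  input=e $  — match e
Accept reached after 7 steps.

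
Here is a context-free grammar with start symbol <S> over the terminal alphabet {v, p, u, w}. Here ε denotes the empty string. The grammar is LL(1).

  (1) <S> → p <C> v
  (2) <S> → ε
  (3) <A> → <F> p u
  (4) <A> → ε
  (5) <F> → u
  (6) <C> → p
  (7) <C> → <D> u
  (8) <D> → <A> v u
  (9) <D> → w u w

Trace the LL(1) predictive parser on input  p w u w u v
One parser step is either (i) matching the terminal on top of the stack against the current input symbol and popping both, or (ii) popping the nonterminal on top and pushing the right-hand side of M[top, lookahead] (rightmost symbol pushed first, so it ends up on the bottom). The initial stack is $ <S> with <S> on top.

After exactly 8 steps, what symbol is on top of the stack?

step 1: stack=$ <S>  input=p w u w u v $  — expand <S> → p <C> v
step 2: stack=$ v <C> p  input=p w u w u v $  — match p
step 3: stack=$ v <C>  input=w u w u v $  — expand <C> → <D> u
step 4: stack=$ v u <D>  input=w u w u v $  — expand <D> → w u w
step 5: stack=$ v u w u w  input=w u w u v $  — match w
step 6: stack=$ v u w u  input=u w u v $  — match u
step 7: stack=$ v u w  input=w u v $  — match w
step 8: stack=$ v u  input=u v $  — match u
Stack after step 8: $ v (top = v).

v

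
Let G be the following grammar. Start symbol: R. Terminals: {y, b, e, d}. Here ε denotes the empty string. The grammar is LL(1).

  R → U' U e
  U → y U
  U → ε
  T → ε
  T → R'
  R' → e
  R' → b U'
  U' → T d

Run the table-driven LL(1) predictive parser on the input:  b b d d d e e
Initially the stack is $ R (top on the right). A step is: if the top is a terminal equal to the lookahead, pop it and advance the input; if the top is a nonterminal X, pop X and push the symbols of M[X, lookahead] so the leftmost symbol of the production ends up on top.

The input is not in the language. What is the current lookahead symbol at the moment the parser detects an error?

step 1: stack=$ R  input=b b d d d e e $  — expand R → U' U e
step 2: stack=$ e U U'  input=b b d d d e e $  — expand U' → T d
step 3: stack=$ e U d T  input=b b d d d e e $  — expand T → R'
step 4: stack=$ e U d R'  input=b b d d d e e $  — expand R' → b U'
step 5: stack=$ e U d U' b  input=b b d d d e e $  — match b
step 6: stack=$ e U d U'  input=b d d d e e $  — expand U' → T d
step 7: stack=$ e U d d T  input=b d d d e e $  — expand T → R'
step 8: stack=$ e U d d R'  input=b d d d e e $  — expand R' → b U'
step 9: stack=$ e U d d U' b  input=b d d d e e $  — match b
step 10: stack=$ e U d d U'  input=d d d e e $  — expand U' → T d
step 11: stack=$ e U d d d T  input=d d d e e $  — expand T → ε
step 12: stack=$ e U d d d  input=d d d e e $  — match d
step 13: stack=$ e U d d  input=d d e e $  — match d
step 14: stack=$ e U d  input=d e e $  — match d
step 15: stack=$ e U  input=e e $  — expand U → ε
step 16: stack=$ e  input=e e $  — match e
step 17: stack=$  input=e $  — error: stack empty but input remains

e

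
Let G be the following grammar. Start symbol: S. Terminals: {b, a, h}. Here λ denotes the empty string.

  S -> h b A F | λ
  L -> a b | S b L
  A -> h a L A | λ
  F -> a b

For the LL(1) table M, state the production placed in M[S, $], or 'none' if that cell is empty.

S -> λ

FIRST(S) = {λ, h}
FIRST(A) = {λ, h}
FIRST(F) = {a}
FIRST(L) = {a, b, h}  (via S b L)
FOLLOW(S) includes $ since S is the start symbol.
FOLLOW(S): in L->S b L, S is followed by b L with FIRST {b}. Thus FOLLOW(S) = {$, b}.
For S -> h b A F: FIRST(h b A F) = {h}, so it goes in M[S, t] for t ∈ {h}.
For S -> λ: FIRST(λ) = {λ}, so it goes in M[S, t] for t ∈ {}; since λ ∈ FIRST, also for every t ∈ FOLLOW(S) = {$, b}.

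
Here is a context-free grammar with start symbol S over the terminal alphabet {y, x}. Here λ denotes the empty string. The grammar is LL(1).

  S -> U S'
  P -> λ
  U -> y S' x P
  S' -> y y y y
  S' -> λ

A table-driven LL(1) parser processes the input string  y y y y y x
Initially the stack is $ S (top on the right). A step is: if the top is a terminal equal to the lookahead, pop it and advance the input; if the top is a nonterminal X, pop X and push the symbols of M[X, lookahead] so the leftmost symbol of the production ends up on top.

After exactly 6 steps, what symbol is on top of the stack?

     Stack             Input          Action
  1  $ S               y y y y y x $  expand S -> U S'
  2  $ S' U            y y y y y x $  expand U -> y S' x P
  3  $ S' P x S' y     y y y y y x $  match y
  4  $ S' P x S'       y y y y x $    expand S' -> y y y y
  5  $ S' P x y y y y  y y y y x $    match y
  6  $ S' P x y y y    y y y x $      match y
Stack after step 6: $ S' P x y y (top = y).

y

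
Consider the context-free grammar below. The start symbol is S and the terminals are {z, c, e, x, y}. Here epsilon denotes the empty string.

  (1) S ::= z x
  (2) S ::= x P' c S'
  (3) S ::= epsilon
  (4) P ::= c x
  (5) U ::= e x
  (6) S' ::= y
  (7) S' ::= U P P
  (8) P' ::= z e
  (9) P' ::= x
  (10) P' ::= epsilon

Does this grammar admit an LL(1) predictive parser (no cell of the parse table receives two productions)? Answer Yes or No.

Yes

FIRST(S) = {epsilon, x, z}
FIRST(P) = {c}
FIRST(U) = {e}
FIRST(S') = {e, y}
FIRST(P') = {epsilon, x, z}
FOLLOW(S) = {$}
FOLLOW(P) = {$, c}
FOLLOW(U) = {c}
FOLLOW(S') = {$}
FOLLOW(P') = {c}
Each cell of M receives at most one production.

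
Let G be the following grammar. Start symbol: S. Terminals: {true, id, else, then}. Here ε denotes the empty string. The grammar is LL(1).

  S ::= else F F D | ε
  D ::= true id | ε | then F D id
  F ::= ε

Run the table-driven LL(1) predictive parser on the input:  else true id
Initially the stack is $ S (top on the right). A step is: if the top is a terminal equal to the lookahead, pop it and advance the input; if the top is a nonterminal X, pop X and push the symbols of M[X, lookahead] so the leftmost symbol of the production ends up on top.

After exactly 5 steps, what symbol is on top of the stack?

true

step 1: stack=$ S  input=else true id $  — expand S ::= else F F D
step 2: stack=$ D F F else  input=else true id $  — match else
step 3: stack=$ D F F  input=true id $  — expand F ::= ε
step 4: stack=$ D F  input=true id $  — expand F ::= ε
step 5: stack=$ D  input=true id $  — expand D ::= true id
Stack after step 5: $ id true (top = true).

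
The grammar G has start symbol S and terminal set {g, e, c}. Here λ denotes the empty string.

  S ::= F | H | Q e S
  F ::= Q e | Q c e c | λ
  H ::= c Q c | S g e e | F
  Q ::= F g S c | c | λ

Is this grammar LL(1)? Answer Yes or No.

FIRST(S) = {λ, c, e, g}
FIRST(F) = {λ, c, e, g}
FIRST(H) = {λ, c, e, g}
FIRST(Q) = {λ, c, e, g}
FOLLOW(S) = {$, c, g}
FOLLOW(F) = {$, c, g}
FOLLOW(H) = {$, c, g}
FOLLOW(Q) = {c, e}
Cell M[F, c] receives both F ::= Q e and F ::= Q c e c and F ::= λ — the grammar is not LL(1).

No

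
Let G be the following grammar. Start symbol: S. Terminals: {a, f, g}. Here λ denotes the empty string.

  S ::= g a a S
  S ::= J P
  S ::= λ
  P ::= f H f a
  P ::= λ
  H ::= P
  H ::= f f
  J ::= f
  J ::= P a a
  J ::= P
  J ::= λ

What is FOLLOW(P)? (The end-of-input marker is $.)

FIRST(P): from P::=f H f a we get {f}; from P::=λ we get {λ}. So FIRST(P) = {λ, f}.
FIRST(H): from H::=P we get {λ, f}; from H::=f f we get {f}. So FIRST(H) = {λ, f}.
FIRST(J): from J::=f we get {f}; from J::=P a a we get {a, f}; from J::=P we get {λ, f}; from J::=λ we get {λ}. So FIRST(J) = {λ, a, f}.
FIRST(S): from S::=g a a S we get {g}; from S::=J P we get {λ, a, f}; from S::=λ we get {λ}. So FIRST(S) = {λ, a, f, g}.
FOLLOW(S) includes $ since S is the start symbol.
FOLLOW(S): in S::=g a a S, the suffix after S is empty (adds nothing new). Thus FOLLOW(S) = {$}.
FOLLOW(H): in P::=f H f a, H is followed by f a with FIRST {f}. Thus FOLLOW(H) = {f}.
FOLLOW(J): in S::=J P, J is followed by P with FIRST {λ, f}; in S::=J P, the suffix after J is nullable, so FOLLOW(J) ⊇ FOLLOW(S) = {$}. Thus FOLLOW(J) = {$, f}.
FOLLOW(P): in S::=J P, the suffix after P is empty, so FOLLOW(P) ⊇ FOLLOW(S) = {$}; in H::=P, the suffix after P is empty, so FOLLOW(P) ⊇ FOLLOW(H) = {f}; in J::=P a a, P is followed by a a with FIRST {a}; in J::=P, the suffix after P is empty, so FOLLOW(P) ⊇ FOLLOW(J) = {$, f}. Thus FOLLOW(P) = {$, a, f}.

{$, a, f}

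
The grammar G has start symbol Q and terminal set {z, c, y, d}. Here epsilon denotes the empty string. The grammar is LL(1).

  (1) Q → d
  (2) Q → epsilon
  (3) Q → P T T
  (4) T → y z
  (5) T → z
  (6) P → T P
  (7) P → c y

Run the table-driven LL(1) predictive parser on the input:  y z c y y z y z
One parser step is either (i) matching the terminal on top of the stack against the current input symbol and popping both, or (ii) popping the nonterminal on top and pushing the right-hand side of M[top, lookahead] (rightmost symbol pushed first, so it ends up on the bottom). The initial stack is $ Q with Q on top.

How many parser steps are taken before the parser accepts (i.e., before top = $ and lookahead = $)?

14

      Stack        Input              Action
   1  $ Q          y z c y y z y z $  expand Q → P T T
   2  $ T T P      y z c y y z y z $  expand P → T P
   3  $ T T P T    y z c y y z y z $  expand T → y z
   4  $ T T P z y  y z c y y z y z $  match y
   5  $ T T P z    z c y y z y z $    match z
   6  $ T T P      c y y z y z $      expand P → c y
   7  $ T T y c    c y y z y z $      match c
   8  $ T T y      y y z y z $        match y
   9  $ T T        y z y z $          expand T → y z
  10  $ T z y      y z y z $          match y
  11  $ T z        z y z $            match z
  12  $ T          y z $              expand T → y z
  13  $ z y        y z $              match y
  14  $ z          z $                match z
Accept reached after 14 steps.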